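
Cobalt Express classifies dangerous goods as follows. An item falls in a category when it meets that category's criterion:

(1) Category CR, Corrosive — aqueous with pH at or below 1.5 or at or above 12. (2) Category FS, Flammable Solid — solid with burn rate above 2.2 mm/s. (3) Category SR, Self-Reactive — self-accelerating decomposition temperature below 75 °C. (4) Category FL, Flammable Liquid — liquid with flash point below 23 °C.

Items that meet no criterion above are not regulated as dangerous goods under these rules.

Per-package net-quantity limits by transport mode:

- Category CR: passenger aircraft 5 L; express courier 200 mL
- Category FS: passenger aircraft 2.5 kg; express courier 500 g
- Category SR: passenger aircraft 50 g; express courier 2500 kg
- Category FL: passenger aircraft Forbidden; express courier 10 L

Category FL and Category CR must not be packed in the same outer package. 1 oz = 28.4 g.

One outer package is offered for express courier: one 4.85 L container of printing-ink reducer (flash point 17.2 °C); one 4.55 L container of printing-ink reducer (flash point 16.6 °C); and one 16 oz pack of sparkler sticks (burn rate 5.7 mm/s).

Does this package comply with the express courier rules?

Yes

Flash point 17.2 °C meets the Category FL criterion (Flammable Liquid), so the printing-ink reducer is Category FL.
With flash point 16.6 °C (< 23 °C), the printing-ink reducer falls in Category FL.
Sparkler sticks: burn rate 5.7 mm/s > 2.2 mm/s → Category FS (Flammable Solid).
Total Category FL: 4.85 L + 4.55 L = 9.4 L.
9.4 L is within the express courier limit of 10 L for Category FL.
Category FS quantity: one 16 oz pack = 454.4 g.
454.4 g is within the express courier limit of 500 g for Category FS.
The segregation rule (Category FL with Category CR) does not apply to Category FL with Category FS.
Every hazard category is within its express courier limit and no segregation rule is violated.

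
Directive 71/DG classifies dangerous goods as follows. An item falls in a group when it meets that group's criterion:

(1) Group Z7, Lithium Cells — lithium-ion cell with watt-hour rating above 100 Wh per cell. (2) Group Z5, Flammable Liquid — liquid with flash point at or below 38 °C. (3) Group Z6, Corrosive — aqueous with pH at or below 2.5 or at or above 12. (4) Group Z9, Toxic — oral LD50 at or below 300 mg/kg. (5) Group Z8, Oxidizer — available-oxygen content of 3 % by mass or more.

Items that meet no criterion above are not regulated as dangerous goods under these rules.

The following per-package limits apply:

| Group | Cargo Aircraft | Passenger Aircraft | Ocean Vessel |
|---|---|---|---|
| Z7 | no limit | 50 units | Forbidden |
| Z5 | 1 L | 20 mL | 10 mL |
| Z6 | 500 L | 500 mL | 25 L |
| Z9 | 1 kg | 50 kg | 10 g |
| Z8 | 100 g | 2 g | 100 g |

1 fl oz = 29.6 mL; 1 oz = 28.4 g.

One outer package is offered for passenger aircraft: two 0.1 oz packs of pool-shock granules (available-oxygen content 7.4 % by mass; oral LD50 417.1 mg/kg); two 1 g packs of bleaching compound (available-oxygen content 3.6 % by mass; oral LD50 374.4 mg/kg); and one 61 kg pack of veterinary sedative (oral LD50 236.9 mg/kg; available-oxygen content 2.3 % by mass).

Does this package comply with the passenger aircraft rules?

With available-oxygen content 7.4 % by mass (≥ 3 % by mass), the pool-shock granules fall in Group Z8.
The bleaching compound has available-oxygen content 3.6 % by mass, which is ≥ 3 % by mass, so it is Group Z8 (Oxidizer).
Oral LD50 236.9 mg/kg meets the Group Z9 criterion (Toxic), so the veterinary sedative is Group Z9.
Group Z8 net quantity: (two 0.1 oz packs = 5.68 g) + (two 1 g packs = 2 g) = 7.68 g.
That exceeds the Group Z8 passenger aircraft limit of 2 g.
Group Z9 quantity: 61 kg.
61 kg exceeds the passenger aircraft limit of 50 kg for Group Z9.

No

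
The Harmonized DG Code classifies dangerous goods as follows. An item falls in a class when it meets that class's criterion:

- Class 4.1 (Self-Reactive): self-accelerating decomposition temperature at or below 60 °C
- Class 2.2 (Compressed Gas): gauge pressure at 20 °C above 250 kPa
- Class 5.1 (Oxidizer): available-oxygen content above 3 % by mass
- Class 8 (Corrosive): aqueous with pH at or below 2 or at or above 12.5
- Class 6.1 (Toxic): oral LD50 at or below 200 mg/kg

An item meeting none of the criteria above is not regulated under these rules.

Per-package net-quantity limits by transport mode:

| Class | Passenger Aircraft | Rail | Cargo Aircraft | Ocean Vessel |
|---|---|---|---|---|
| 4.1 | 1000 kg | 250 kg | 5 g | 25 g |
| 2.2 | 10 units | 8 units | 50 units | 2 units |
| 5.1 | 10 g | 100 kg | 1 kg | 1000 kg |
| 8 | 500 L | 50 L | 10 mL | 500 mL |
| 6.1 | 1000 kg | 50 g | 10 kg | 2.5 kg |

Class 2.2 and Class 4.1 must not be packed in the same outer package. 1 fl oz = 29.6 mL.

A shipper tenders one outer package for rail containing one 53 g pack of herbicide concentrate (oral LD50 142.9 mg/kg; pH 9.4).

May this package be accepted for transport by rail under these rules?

No

Herbicide concentrate: oral LD50 142.9 mg/kg ≤ 200 mg/kg → Class 6.1 (Toxic).
Class 6.1 quantity: 53 g.
53 g > 50 g (rail limit, Class 6.1) — over the limit.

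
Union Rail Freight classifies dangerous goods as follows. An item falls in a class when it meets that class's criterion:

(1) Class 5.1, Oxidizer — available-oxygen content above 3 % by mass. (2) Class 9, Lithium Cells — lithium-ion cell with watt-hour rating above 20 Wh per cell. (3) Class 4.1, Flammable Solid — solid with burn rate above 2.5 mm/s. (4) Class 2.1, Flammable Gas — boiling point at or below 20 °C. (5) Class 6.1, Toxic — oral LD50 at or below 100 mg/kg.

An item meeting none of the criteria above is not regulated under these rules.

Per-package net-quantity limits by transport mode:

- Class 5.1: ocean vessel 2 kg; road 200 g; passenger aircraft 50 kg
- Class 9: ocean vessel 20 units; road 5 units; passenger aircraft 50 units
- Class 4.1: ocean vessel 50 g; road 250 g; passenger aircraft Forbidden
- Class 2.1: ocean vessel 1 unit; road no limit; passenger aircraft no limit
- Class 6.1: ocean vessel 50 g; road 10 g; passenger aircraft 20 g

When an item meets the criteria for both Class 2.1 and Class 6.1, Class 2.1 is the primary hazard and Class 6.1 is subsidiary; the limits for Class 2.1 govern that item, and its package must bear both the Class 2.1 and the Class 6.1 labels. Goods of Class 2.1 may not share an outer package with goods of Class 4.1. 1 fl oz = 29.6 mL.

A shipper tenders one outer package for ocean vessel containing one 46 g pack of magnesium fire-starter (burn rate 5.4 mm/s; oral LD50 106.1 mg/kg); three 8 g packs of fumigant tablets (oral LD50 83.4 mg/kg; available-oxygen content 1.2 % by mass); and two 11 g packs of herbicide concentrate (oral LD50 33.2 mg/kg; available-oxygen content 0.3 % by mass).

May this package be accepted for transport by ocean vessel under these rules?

Yes

Magnesium fire-starter: burn rate 5.4 mm/s > 2.5 mm/s → Class 4.1 (Flammable Solid).
Oral LD50 83.4 mg/kg meets the Class 6.1 criterion (Toxic), so the fumigant tablets are Class 6.1.
Herbicide concentrate: oral LD50 33.2 mg/kg ≤ 100 mg/kg → Class 6.1 (Toxic).
Class 4.1 quantity: 46 g.
46 g ≤ 50 g (ocean vessel limit, Class 4.1) — within limit.
Class 6.1 net quantity: (three 8 g packs = 24 g) + (two 11 g packs = 22 g) = 46 g.
That is within the Class 6.1 ocean vessel limit of 50 g.
The segregation rule (Class 2.1 with Class 4.1) does not apply to Class 4.1 with Class 6.1.
Every hazard class is within its ocean vessel limit and no segregation rule is violated.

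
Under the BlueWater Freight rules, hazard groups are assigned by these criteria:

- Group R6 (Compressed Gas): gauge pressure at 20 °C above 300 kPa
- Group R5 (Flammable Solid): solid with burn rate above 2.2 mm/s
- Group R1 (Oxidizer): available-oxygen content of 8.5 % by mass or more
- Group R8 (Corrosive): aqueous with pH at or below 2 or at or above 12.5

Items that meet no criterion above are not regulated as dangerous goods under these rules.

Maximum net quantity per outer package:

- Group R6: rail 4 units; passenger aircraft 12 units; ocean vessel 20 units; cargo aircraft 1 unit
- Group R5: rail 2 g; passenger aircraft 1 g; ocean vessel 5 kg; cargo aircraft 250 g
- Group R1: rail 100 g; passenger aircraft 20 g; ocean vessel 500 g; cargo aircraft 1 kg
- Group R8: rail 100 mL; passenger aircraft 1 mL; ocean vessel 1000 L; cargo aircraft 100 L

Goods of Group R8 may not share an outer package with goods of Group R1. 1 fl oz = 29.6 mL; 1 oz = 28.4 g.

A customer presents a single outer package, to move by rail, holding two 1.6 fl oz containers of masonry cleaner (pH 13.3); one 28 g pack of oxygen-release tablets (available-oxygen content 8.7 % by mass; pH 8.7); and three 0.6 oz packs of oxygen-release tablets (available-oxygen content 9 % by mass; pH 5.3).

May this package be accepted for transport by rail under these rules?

The masonry cleaner has pH 13.3, which is ≥ 12.5, so it is Group R8 (Corrosive).
The oxygen-release tablets have available-oxygen content 8.7 % by mass, which is ≥ 8.5 % by mass, so they are Group R1 (Oxidizer).
Available-oxygen content 9 % by mass meets the Group R1 criterion (Oxidizer), so the oxygen-release tablets are Group R1.
Group R8 quantity: two 1.6 fl oz containers = 94.72 mL.
94.72 mL is within the rail limit of 100 mL for Group R8.
Group R1 net quantity: 28 g + (three 0.6 oz packs = 51.12 g) = 79.12 g.
That is within the Group R1 rail limit of 100 g.
Group R8 and Group R1 may not share an outer package.

No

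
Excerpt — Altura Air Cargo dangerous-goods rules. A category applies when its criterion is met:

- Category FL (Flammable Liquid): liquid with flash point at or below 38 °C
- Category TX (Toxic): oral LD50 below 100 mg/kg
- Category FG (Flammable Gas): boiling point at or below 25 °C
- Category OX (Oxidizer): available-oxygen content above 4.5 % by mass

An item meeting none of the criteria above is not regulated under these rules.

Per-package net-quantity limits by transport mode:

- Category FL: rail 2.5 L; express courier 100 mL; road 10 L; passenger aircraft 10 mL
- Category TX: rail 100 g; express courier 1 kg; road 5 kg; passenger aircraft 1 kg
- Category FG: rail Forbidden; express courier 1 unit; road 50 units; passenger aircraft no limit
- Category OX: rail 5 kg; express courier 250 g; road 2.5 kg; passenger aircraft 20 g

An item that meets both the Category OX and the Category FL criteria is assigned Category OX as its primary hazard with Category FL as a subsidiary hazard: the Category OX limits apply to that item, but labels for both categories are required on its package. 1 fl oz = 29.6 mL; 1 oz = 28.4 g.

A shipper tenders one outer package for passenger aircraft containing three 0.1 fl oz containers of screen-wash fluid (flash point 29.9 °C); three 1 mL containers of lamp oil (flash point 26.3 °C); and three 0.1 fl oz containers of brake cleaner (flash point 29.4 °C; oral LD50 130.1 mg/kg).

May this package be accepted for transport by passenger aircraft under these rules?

No

With flash point 29.9 °C (≤ 38 °C), the screen-wash fluid falls in Category FL.
With flash point 26.3 °C (≤ 38 °C), the lamp oil falls in Category FL.
The brake cleaner has flash point 29.4 °C, which is ≤ 38 °C, so it is Category FL (Flammable Liquid).
Total Category FL: (three 0.1 fl oz containers = 8.88 mL) + (three 1 mL containers = 3 mL) + (three 0.1 fl oz containers = 8.88 mL) = 20.76 mL.
That exceeds the Category FL passenger aircraft limit of 10 mL.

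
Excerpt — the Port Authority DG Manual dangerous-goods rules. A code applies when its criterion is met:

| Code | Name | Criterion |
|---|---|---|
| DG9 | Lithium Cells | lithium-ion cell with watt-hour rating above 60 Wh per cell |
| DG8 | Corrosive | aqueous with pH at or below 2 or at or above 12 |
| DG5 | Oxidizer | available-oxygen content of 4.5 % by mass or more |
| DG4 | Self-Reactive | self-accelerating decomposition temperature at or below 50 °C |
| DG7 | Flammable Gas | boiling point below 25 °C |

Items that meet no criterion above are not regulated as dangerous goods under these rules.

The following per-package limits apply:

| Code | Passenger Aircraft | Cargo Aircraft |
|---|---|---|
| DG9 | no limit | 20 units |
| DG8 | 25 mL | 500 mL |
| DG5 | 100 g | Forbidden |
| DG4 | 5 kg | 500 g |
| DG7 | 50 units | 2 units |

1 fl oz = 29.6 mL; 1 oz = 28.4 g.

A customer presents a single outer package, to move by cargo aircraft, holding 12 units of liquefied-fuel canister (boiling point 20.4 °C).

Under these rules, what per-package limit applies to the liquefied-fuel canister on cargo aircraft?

Liquefied-fuel canister: boiling point 20.4 °C < 25 °C → Code DG7 (Flammable Gas).
The cargo aircraft limit for Code DG7 is 2 units.

2 units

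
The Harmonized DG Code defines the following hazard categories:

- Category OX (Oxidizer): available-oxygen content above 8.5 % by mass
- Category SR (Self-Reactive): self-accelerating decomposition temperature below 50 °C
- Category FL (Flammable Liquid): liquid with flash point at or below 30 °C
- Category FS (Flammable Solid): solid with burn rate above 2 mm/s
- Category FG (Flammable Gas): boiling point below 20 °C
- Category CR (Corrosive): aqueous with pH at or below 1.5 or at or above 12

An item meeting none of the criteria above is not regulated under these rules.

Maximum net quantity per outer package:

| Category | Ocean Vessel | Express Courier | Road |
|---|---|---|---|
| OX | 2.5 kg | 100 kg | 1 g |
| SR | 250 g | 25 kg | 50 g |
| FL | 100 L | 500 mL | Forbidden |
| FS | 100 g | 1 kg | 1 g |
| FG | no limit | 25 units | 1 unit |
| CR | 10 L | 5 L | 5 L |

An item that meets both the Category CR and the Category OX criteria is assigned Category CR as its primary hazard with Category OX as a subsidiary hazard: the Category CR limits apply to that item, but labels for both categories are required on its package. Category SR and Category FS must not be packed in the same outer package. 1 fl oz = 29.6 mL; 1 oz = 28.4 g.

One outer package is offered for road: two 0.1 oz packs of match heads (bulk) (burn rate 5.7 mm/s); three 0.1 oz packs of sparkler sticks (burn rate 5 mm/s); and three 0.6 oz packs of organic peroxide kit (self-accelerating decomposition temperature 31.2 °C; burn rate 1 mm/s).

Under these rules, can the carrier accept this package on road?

No

Burn rate 5.7 mm/s meets the Category FS criterion (Flammable Solid), so the match heads (bulk) are Category FS.
With burn rate 5 mm/s (> 2 mm/s), the sparkler sticks fall in Category FS.
Organic peroxide kit: self-accelerating decomposition temperature 31.2 °C < 50 °C → Category SR (Self-Reactive).
Category SR quantity: three 0.6 oz packs = 51.12 g.
51.12 g > 50 g (road limit, Category SR) — over the limit.
Total Category FS: (two 0.1 oz packs = 5.68 g) + (three 0.1 oz packs = 8.52 g) = 14.2 g.
14.2 g exceeds the road limit of 1 g for Category FS.
Category SR and Category FS may not share an outer package.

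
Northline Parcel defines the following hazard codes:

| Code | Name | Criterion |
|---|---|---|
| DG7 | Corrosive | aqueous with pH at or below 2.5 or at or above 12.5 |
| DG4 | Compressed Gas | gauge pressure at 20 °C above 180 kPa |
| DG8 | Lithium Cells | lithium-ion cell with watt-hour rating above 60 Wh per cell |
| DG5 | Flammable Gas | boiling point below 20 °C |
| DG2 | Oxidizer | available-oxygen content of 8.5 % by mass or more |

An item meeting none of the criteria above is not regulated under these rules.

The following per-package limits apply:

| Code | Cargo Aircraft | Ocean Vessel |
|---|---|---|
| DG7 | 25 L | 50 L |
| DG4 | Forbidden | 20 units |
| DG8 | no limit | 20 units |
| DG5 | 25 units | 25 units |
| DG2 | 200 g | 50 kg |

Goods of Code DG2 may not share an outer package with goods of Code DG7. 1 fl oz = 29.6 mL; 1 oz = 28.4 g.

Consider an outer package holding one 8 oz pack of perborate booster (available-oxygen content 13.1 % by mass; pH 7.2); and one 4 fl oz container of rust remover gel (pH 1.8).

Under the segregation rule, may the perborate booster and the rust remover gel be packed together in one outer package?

No

Available-oxygen content 13.1 % by mass meets the Code DG2 criterion (Oxidizer), so the perborate booster is Code DG2.
The rust remover gel has pH 1.8, which is ≤ 2.5, so it is Code DG7 (Corrosive).
Code DG2 and Code DG7 may not share an outer package.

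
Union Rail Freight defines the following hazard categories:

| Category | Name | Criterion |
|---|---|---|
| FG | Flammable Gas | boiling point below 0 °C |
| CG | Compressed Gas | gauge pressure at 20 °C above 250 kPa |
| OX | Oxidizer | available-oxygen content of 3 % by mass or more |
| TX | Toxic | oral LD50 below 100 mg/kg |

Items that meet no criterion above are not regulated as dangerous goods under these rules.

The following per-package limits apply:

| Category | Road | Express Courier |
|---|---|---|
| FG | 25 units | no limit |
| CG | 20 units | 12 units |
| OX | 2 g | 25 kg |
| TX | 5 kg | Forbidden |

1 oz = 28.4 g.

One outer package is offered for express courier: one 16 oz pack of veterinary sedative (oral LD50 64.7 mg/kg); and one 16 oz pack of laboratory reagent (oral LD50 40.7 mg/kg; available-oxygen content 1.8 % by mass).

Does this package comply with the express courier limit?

No

Oral LD50 64.7 mg/kg meets the Category TX criterion (Toxic), so the veterinary sedative is Category TX.
The laboratory reagent has oral LD50 40.7 mg/kg, which is < 100 mg/kg, so it is Category TX (Toxic).
Total Category TX: (one 16 oz pack = 454.4 g) + (one 16 oz pack = 454.4 g) = 908.8 g.
Category TX is Forbidden by express courier.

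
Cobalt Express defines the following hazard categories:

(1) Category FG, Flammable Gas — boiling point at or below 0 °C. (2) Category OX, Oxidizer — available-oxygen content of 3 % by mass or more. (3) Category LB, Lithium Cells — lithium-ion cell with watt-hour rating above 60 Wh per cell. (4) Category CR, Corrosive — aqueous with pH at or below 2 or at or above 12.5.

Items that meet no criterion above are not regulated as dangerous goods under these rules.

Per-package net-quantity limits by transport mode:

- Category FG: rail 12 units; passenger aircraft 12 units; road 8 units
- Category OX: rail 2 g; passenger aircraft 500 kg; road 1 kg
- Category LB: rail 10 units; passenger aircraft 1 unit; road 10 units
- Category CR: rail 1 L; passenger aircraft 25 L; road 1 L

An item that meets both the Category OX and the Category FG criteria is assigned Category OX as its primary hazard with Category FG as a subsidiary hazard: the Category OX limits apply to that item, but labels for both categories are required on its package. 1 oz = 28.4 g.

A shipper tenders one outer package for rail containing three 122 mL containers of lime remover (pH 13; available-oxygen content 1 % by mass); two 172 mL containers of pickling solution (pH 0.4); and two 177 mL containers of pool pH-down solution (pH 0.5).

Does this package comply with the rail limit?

Lime remover: pH 13 ≥ 12.5 → Category CR (Corrosive).
Pickling solution: pH 0.4 ≤ 2 → Category CR (Corrosive).
The pool pH-down solution has pH 0.5, which is ≤ 2, so it is Category CR (Corrosive).
Category CR net quantity: (three 122 mL containers = 366 mL) + (two 172 mL containers = 344 mL) + (two 177 mL containers = 354 mL) = 1.064 L.
That exceeds the Category CR rail limit of 1 L.

No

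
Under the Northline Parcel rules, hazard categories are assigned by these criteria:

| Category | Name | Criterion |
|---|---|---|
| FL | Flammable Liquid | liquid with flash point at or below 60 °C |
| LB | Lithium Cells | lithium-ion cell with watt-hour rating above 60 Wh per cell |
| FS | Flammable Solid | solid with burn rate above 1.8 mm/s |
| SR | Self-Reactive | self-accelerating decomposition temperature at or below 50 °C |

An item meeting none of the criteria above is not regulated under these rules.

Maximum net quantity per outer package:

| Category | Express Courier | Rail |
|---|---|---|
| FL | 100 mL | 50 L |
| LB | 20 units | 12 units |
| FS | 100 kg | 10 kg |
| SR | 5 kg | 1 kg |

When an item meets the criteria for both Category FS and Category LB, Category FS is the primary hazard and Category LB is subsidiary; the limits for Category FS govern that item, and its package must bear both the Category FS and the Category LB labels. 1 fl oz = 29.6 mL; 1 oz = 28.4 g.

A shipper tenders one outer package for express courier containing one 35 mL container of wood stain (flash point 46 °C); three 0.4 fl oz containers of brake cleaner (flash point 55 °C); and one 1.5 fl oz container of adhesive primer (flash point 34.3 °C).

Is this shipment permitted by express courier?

No

Wood stain: flash point 46 °C ≤ 60 °C → Category FL (Flammable Liquid).
With flash point 55 °C (≤ 60 °C), the brake cleaner falls in Category FL.
Flash point 34.3 °C meets the Category FL criterion (Flammable Liquid), so the adhesive primer is Category FL.
Category FL net quantity: 35 mL + (three 0.4 fl oz containers = 35.52 mL) + (one 1.5 fl oz container = 44.4 mL) = 114.92 mL.
114.92 mL exceeds the express courier limit of 100 mL for Category FL.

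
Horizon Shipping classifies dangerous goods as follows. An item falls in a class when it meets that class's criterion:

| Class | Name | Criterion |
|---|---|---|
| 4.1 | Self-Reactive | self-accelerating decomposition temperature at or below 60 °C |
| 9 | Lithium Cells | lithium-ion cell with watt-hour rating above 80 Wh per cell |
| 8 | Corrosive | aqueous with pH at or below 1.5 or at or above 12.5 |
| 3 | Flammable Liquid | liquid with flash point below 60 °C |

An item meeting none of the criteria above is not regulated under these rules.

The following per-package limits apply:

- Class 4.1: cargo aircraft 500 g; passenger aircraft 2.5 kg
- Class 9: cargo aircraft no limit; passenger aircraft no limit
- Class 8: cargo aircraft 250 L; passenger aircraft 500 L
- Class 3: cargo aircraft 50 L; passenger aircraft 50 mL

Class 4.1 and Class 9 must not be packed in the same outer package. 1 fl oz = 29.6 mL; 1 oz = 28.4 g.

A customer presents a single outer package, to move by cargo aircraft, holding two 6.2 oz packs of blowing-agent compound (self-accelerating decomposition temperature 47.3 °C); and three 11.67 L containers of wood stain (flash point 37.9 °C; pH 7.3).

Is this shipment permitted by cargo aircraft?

Yes

With self-accelerating decomposition temperature 47.3 °C (≤ 60 °C), the blowing-agent compound falls in Class 4.1.
With flash point 37.9 °C (< 60 °C), the wood stain falls in Class 3.
Class 4.1 quantity: two 6.2 oz packs = 352.16 g.
That is within the Class 4.1 cargo aircraft limit of 500 g.
Class 3 quantity: three 11.67 L containers = 35.01 L.
35.01 L ≤ 50 L (cargo aircraft limit, Class 3) — within limit.
The segregation rule (Class 4.1 with Class 9) does not apply to Class 4.1 with Class 3.
Every hazard class is within its cargo aircraft limit and no segregation rule is violated.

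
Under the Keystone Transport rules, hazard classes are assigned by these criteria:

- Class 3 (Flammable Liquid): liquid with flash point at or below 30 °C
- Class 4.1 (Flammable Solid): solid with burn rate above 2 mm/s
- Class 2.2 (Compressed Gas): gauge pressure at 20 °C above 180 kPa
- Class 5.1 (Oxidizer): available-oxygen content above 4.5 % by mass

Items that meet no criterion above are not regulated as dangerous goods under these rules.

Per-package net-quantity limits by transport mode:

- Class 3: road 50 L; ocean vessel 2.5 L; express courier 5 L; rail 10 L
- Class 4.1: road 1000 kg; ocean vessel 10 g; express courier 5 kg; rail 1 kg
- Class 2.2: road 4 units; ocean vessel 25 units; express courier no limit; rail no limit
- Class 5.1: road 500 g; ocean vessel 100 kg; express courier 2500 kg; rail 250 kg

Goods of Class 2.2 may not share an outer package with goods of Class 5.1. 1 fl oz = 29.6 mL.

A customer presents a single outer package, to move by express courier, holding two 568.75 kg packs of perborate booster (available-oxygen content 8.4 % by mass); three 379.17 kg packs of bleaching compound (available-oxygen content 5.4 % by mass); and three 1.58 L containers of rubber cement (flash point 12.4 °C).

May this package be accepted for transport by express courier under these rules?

Yes

Perborate booster: available-oxygen content 8.4 % by mass > 4.5 % by mass → Class 5.1 (Oxidizer).
The bleaching compound has available-oxygen content 5.4 % by mass, which is > 4.5 % by mass, so it is Class 5.1 (Oxidizer).
Rubber cement: flash point 12.4 °C ≤ 30 °C → Class 3 (Flammable Liquid).
Total Class 5.1: (two 568.75 kg packs = 1137.5 kg) + (three 379.17 kg packs = 1137.51 kg) = 2275.01 kg.
That is within the Class 5.1 express courier limit of 2500 kg.
Class 3 quantity: three 1.58 L containers = 4.74 L.
4.74 L is within the express courier limit of 5 L for Class 3.
The segregation rule (Class 2.2 with Class 5.1) does not apply to Class 5.1 with Class 3.
Every hazard class is within its express courier limit and no segregation rule is violated.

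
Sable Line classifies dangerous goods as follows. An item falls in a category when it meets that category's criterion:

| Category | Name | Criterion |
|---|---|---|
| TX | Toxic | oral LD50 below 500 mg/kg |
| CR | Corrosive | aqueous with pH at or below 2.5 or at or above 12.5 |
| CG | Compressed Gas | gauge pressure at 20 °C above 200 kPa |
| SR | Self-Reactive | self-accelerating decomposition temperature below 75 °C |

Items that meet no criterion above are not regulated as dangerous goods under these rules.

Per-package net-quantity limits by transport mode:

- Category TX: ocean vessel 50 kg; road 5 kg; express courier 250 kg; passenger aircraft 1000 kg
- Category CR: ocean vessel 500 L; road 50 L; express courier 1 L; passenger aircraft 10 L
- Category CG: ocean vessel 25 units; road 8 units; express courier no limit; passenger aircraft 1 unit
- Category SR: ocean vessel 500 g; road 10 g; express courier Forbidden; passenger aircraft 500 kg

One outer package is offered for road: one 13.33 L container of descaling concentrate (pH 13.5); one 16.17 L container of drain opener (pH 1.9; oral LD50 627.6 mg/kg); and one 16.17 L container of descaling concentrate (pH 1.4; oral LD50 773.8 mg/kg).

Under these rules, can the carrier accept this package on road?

Yes

Descaling concentrate: pH 13.5 ≥ 12.5 → Category CR (Corrosive).
With pH 1.9 (≤ 2.5), the drain opener falls in Category CR.
Descaling concentrate: pH 1.4 ≤ 2.5 → Category CR (Corrosive).
Category CR net quantity: 13.33 L + 16.17 L + 16.17 L = 45.67 L.
45.67 L is within the road limit of 50 L for Category CR.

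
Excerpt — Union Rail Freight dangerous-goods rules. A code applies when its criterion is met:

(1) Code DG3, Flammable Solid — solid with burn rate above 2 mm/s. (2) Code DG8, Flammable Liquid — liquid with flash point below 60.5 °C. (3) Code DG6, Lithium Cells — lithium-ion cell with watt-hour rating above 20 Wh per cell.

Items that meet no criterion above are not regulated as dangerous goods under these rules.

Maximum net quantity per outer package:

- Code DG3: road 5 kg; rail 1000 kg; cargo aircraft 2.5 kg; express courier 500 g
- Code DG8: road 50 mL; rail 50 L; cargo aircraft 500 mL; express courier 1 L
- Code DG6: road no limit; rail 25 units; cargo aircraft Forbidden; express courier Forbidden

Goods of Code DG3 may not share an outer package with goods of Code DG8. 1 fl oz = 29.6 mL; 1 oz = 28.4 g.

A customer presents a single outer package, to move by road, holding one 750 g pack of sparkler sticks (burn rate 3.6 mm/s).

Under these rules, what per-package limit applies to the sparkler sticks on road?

5 kg

The sparkler sticks have burn rate 3.6 mm/s, which is > 2 mm/s, so they are Code DG3 (Flammable Solid).
The road limit for Code DG3 is 5 kg.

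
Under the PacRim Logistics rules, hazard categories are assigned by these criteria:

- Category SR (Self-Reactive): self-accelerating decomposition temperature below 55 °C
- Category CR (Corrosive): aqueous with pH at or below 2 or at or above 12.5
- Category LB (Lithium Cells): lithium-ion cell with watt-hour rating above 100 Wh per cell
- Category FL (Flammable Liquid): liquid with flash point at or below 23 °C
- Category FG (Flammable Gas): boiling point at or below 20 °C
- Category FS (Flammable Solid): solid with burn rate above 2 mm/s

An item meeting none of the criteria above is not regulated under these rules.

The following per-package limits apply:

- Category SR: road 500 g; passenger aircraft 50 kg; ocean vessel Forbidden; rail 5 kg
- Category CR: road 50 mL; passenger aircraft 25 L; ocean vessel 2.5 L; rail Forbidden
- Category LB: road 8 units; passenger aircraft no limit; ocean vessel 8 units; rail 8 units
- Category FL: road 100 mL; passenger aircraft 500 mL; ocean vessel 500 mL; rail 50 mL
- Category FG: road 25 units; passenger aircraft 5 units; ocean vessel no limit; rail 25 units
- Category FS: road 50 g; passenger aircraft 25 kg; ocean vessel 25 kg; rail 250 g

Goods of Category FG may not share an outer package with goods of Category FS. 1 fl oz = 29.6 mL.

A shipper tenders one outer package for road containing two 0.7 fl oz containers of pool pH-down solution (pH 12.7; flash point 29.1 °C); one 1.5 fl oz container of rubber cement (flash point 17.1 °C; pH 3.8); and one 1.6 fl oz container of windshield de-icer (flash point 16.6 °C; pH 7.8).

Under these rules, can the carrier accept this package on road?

Pool pH-down solution: pH 12.7 ≥ 12.5 → Category CR (Corrosive).
The rubber cement has flash point 17.1 °C, which is ≤ 23 °C, so it is Category FL (Flammable Liquid).
The windshield de-icer has flash point 16.6 °C, which is ≤ 23 °C, so it is Category FL (Flammable Liquid).
Total Category FL: (one 1.5 fl oz container = 44.4 mL) + (one 1.6 fl oz container = 47.36 mL) = 91.76 mL.
That is within the Category FL road limit of 100 mL.
Category CR quantity: two 0.7 fl oz containers = 41.44 mL.
That is within the Category CR road limit of 50 mL.
The segregation rule (Category FG with Category FS) does not apply to Category FL with Category CR.
Every hazard category is within its road limit and no segregation rule is violated.

Yes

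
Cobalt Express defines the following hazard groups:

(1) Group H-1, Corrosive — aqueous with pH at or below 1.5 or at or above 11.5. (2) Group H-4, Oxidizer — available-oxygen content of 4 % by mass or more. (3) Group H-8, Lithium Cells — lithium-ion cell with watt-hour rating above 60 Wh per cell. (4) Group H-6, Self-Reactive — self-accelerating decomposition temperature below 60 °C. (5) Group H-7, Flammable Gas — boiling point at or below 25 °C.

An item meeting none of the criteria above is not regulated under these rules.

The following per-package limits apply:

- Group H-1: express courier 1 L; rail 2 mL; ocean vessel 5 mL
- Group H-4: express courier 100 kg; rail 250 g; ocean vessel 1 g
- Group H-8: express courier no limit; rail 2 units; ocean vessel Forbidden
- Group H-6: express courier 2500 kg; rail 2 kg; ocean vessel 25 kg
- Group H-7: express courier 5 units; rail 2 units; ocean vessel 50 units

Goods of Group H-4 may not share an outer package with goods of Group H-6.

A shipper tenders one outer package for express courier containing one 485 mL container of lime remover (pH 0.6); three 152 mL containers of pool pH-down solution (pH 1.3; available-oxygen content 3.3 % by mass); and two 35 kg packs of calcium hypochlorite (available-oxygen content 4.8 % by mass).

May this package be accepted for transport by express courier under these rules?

Yes

With pH 0.6 (≤ 1.5), the lime remover falls in Group H-1.
The pool pH-down solution has pH 1.3, which is ≤ 1.5, so it is Group H-1 (Corrosive).
Available-oxygen content 4.8 % by mass meets the Group H-4 criterion (Oxidizer), so the calcium hypochlorite is Group H-4.
Group H-4 quantity: two 35 kg packs = 70 kg.
70 kg is within the express courier limit of 100 kg for Group H-4.
Group H-1 net quantity: 485 mL + (three 152 mL containers = 456 mL) = 941 mL.
941 mL is within the express courier limit of 1 L for Group H-1.
The segregation rule (Group H-4 with Group H-6) does not apply to Group H-4 with Group H-1.
Every hazard group is within its express courier limit and no segregation rule is violated.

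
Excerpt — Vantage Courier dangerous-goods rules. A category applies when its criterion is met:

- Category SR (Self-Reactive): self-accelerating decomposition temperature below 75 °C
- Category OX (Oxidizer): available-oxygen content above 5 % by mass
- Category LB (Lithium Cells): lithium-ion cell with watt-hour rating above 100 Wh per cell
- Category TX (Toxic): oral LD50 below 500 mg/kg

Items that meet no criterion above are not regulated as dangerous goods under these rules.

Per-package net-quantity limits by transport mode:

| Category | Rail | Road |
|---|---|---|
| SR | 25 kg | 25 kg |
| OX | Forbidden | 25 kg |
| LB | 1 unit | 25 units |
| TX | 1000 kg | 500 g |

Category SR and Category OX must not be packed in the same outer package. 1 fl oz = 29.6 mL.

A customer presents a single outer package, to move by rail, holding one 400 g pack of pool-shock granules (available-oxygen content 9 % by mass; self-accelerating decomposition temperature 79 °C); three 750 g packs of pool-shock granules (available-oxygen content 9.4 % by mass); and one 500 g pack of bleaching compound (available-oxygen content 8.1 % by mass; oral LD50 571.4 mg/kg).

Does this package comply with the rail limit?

With available-oxygen content 9 % by mass (> 5 % by mass), the pool-shock granules fall in Category OX.
Pool-shock granules: available-oxygen content 9.4 % by mass > 5 % by mass → Category OX (Oxidizer).
The bleaching compound has available-oxygen content 8.1 % by mass, which is > 5 % by mass, so it is Category OX (Oxidizer).
Total Category OX: 400 g + (three 750 g packs = 2.25 kg) + 500 g = 3.15 kg.
By rail, Category OX is Forbidden regardless of quantity.

No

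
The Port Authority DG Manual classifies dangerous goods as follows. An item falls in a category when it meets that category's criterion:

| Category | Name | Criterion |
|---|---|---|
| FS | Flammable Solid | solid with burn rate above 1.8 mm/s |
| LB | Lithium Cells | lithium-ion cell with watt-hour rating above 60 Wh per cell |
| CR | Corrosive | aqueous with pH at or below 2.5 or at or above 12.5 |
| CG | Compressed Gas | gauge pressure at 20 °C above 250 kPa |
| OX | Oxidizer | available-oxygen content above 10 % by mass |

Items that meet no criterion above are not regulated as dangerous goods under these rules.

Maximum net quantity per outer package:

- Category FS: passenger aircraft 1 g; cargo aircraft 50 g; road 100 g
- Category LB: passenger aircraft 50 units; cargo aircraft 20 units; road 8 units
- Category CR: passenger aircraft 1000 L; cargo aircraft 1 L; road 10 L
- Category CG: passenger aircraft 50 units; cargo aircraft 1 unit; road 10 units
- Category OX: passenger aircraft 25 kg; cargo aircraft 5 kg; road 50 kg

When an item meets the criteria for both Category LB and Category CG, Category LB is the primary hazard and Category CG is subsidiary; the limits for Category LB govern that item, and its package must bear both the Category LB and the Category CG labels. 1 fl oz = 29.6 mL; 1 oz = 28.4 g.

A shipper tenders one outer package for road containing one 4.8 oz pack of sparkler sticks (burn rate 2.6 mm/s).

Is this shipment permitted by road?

No

With burn rate 2.6 mm/s (> 1.8 mm/s), the sparkler sticks fall in Category FS.
Category FS quantity: one 4.8 oz pack = 136.32 g.
136.32 g exceeds the road limit of 100 g for Category FS.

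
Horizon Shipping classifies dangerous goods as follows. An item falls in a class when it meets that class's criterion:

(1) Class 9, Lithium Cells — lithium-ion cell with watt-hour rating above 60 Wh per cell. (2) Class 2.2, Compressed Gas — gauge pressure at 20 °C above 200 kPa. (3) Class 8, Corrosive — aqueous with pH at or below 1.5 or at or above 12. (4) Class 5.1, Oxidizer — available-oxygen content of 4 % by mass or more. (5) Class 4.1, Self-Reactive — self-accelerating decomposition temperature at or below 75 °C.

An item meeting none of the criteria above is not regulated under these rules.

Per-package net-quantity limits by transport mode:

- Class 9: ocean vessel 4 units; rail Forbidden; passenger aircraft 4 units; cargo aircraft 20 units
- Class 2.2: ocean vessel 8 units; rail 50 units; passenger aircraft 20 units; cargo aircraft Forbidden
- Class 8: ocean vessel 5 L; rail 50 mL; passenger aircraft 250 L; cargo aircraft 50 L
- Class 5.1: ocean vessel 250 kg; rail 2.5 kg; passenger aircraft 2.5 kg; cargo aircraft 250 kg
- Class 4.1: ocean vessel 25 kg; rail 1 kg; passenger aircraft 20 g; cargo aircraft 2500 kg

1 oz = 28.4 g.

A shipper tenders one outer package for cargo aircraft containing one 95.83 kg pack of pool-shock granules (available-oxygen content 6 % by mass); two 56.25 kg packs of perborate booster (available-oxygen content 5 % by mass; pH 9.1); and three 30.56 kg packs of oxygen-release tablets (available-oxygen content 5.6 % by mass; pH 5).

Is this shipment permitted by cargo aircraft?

With available-oxygen content 6 % by mass (≥ 4 % by mass), the pool-shock granules fall in Class 5.1.
Perborate booster: available-oxygen content 5 % by mass ≥ 4 % by mass → Class 5.1 (Oxidizer).
The oxygen-release tablets have available-oxygen content 5.6 % by mass, which is ≥ 4 % by mass, so they are Class 5.1 (Oxidizer).
Class 5.1 net quantity: 95.83 kg + (two 56.25 kg packs = 112.5 kg) + (three 30.56 kg packs = 91.68 kg) = 300.01 kg.
300.01 kg > 250 kg (cargo aircraft limit, Class 5.1) — over the limit.

No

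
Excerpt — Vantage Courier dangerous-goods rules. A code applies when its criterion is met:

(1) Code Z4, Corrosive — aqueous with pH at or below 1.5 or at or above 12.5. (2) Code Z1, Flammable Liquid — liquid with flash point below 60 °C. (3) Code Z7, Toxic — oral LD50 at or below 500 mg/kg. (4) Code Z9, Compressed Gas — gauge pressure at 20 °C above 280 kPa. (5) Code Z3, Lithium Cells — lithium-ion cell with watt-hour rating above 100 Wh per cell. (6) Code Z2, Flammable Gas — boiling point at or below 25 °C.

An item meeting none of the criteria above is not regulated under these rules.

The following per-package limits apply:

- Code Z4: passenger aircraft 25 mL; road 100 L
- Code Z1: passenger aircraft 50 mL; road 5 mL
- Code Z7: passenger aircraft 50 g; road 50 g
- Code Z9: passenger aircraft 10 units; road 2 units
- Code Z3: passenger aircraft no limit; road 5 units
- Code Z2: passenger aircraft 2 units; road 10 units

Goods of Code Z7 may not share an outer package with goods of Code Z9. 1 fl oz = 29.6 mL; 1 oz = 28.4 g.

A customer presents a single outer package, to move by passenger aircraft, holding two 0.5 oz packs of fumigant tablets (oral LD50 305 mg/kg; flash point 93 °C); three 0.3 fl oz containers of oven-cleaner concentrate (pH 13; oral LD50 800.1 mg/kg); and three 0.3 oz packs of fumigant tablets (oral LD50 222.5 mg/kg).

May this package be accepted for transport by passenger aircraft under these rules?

No

The fumigant tablets have oral LD50 305 mg/kg, which is ≤ 500 mg/kg, so they are Code Z7 (Toxic).
Oven-cleaner concentrate: pH 13 ≥ 12.5 → Code Z4 (Corrosive).
Oral LD50 222.5 mg/kg meets the Code Z7 criterion (Toxic), so the fumigant tablets are Code Z7.
Code Z7 net quantity: (two 0.5 oz packs = 28.4 g) + (three 0.3 oz packs = 25.56 g) = 53.96 g.
That exceeds the Code Z7 passenger aircraft limit of 50 g.
Code Z4 quantity: three 0.3 fl oz containers = 26.64 mL.
That exceeds the Code Z4 passenger aircraft limit of 25 mL.
The segregation rule (Code Z7 with Code Z9) does not apply to Code Z7 with Code Z4.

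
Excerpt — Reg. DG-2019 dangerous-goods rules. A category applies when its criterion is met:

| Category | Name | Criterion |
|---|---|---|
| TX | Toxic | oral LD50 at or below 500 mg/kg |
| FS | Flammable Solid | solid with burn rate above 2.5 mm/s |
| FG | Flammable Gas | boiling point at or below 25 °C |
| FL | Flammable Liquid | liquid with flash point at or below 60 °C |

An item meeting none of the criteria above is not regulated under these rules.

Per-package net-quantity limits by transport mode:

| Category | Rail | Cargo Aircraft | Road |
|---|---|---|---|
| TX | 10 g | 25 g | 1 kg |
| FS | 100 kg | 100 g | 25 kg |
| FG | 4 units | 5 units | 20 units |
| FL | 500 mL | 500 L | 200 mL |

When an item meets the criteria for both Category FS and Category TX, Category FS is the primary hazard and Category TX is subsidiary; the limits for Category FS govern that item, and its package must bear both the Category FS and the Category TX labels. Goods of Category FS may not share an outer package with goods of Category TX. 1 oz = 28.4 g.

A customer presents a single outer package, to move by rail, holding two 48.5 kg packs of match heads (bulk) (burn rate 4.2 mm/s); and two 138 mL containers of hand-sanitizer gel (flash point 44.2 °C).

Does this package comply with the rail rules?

Yes

Burn rate 4.2 mm/s meets the Category FS criterion (Flammable Solid), so the match heads (bulk) are Category FS.
Hand-sanitizer gel: flash point 44.2 °C ≤ 60 °C → Category FL (Flammable Liquid).
Category FS quantity: two 48.5 kg packs = 97 kg.
97 kg is within the rail limit of 100 kg for Category FS.
Category FL quantity: two 138 mL containers = 276 mL.
276 mL is within the rail limit of 500 mL for Category FL.
The segregation rule (Category FS with Category TX) does not apply to Category FS with Category FL.
Every hazard category is within its rail limit and no segregation rule is violated.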